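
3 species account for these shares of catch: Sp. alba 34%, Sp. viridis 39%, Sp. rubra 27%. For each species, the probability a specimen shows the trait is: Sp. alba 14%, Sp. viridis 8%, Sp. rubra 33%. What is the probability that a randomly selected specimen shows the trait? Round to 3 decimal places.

0.168

Unnormalized posteriors (prior × likelihood):
  Sp. alba: 0.34 × 0.14 = 0.0476
  Sp. viridis: 0.39 × 0.08 = 0.0312
  Sp. rubra: 0.27 × 0.33 = 0.0891
P(trait) = 0.0476 + 0.0312 + 0.0891 = 0.1679 → 0.168.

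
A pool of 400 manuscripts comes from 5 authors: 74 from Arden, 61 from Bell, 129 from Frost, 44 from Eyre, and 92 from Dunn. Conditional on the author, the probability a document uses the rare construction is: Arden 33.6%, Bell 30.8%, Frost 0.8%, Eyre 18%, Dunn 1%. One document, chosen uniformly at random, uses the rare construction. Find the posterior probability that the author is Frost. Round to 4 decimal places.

Unnormalized posteriors (prior × likelihood):
  Arden: 0.185 × 0.336 = 0.06216
  Bell: 0.1525 × 0.308 = 0.04697
  Frost: 0.3225 × 0.008 = 0.00258
  Eyre: 0.11 × 0.18 = 0.0198
  Dunn: 0.23 × 0.01 = 0.0023
Normalizing constant = 0.13381.
P(Frost | evidence) = 0.00258 / 0.13381 ≈ 0.0193.

0.0193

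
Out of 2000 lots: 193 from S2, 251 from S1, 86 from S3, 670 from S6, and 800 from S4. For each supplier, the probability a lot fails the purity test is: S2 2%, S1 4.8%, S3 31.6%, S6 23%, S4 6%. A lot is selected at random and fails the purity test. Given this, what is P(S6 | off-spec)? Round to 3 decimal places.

Prior × likelihood for each hypothesis:
  S2: 0.0965 × 0.02 = 0.00193
  S1: 0.1255 × 0.048 = 0.006024
  S3: 0.043 × 0.316 = 0.013588
  S6: 0.335 × 0.23 = 0.07705
  S4: 0.4 × 0.06 = 0.024
Normalizing constant = 0.122592.
P(S6 | evidence) = 0.07705 / 0.122592 ≈ 0.629.

0.629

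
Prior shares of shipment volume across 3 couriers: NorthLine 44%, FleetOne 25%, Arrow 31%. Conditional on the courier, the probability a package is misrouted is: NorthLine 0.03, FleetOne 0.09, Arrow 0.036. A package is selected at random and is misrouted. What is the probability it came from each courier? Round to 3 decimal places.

Compute prior × likelihood for every hypothesis:
  NorthLine: 0.44 × 0.03 = 0.0132
  FleetOne: 0.25 × 0.09 = 0.0225
  Arrow: 0.31 × 0.036 = 0.01116
Total = 0.04686.
P(NorthLine | misrouted) = 0.0132/0.04686 ≈ 0.282
P(FleetOne | misrouted) = 0.0225/0.04686 ≈ 0.480
P(Arrow | misrouted) = 0.01116/0.04686 ≈ 0.238

NorthLine 0.282, FleetOne 0.480, Arrow 0.238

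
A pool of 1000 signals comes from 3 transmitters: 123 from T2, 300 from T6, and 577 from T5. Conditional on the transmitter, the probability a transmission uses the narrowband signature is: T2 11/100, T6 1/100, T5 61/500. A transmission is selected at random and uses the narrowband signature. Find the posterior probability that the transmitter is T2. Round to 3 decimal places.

0.156

By Bayes' rule, posterior ∝ prior × likelihood:
  T2: 0.123 × 0.11 = 0.01353
  T6: 0.3 × 0.01 = 0.003
  T5: 0.577 × 0.122 = 0.070394
Total = 0.086924.
P(T2 | evidence) = 0.01353 / 0.086924 ≈ 0.156.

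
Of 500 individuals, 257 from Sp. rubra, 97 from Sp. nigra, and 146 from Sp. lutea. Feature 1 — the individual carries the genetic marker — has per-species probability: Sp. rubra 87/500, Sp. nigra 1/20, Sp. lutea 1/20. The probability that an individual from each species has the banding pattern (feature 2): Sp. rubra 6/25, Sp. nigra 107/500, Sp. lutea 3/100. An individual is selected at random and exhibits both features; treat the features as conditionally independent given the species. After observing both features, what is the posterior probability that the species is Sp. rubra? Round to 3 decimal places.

0.895

By Bayes' rule, posterior ∝ prior × likelihood:
  Sp. rubra: 0.514 × 0.174 × 0.24 = 0.02146464
  Sp. nigra: 0.194 × 0.05 × 0.214 = 0.0020758
  Sp. lutea: 0.292 × 0.05 × 0.03 = 0.000438
Normalizing constant = 0.02397844.
P(Sp. rubra | evidence) = 0.02146464 / 0.02397844 ≈ 0.895.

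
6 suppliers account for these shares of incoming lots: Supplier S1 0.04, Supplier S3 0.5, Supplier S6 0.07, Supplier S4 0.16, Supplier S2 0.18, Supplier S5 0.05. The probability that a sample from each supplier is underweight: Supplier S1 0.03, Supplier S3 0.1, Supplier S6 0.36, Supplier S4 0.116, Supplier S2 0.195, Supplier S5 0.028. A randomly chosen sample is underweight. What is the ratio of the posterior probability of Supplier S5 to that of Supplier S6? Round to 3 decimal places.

0.056

By Bayes' rule, posterior ∝ prior × likelihood:
  Supplier S1: 0.04 × 0.03 = 0.0012
  Supplier S3: 0.5 × 0.1 = 0.05
  Supplier S6: 0.07 × 0.36 = 0.0252
  Supplier S4: 0.16 × 0.116 = 0.01856
  Supplier S2: 0.18 × 0.195 = 0.0351
  Supplier S5: 0.05 × 0.028 = 0.0014
Total = 0.13146.
The ratio is 0.0014 / 0.0252 (the normalizer cancels) = 0.056.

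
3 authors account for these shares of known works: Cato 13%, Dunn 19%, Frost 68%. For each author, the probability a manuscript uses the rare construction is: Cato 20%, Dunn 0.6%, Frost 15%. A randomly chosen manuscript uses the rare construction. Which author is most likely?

Unnormalized posteriors (prior × likelihood):
  Cato: 0.13 × 0.2 = 0.026
  Dunn: 0.19 × 0.006 = 0.00114
  Frost: 0.68 × 0.15 = 0.102
Normalizing constant = 0.12914.
Largest term belongs to Frost, so Frost is most probable.

Frost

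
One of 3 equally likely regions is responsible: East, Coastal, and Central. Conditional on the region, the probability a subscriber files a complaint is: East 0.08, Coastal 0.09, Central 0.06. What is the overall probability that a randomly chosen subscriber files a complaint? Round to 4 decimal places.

With a uniform prior (1/3 each), posterior ∝ likelihood:
  East: 0.08
  Coastal: 0.09
  Central: 0.06
P(complaint) = (1/3) × (0.08 + 0.09 + 0.06) = 0.23/3 ≈ 0.0767.

0.0767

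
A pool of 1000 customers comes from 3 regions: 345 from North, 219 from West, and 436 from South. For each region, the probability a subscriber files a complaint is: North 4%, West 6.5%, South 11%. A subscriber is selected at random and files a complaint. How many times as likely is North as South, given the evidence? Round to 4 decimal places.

Compute prior × likelihood for every hypothesis:
  North: 0.345 × 0.04 = 0.0138
  West: 0.219 × 0.065 = 0.014235
  South: 0.436 × 0.11 = 0.04796
Normalizing constant = 0.075995.
The ratio is 0.0138 / 0.04796 (the normalizer cancels) = 0.2877.

0.2877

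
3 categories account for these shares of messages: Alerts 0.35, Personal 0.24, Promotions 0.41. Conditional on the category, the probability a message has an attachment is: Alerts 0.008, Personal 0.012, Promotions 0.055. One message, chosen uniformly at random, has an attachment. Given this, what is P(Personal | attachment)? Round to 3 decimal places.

0.102

By Bayes' rule, posterior ∝ prior × likelihood:
  Alerts: 0.35 × 0.008 = 0.0028
  Personal: 0.24 × 0.012 = 0.00288
  Promotions: 0.41 × 0.055 = 0.02255
Total = 0.02823.
P(Personal | evidence) = 0.00288 / 0.02823 ≈ 0.102.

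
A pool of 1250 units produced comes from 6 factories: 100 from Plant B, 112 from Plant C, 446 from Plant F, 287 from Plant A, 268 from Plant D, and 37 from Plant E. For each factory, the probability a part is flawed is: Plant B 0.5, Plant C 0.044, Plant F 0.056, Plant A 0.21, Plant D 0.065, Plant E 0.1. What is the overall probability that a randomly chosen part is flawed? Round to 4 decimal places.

Unnormalized posteriors (prior × likelihood):
  Plant B: 0.08 × 0.5 = 0.04
  Plant C: 0.0896 × 0.044 = 0.0039424
  Plant F: 0.3568 × 0.056 = 0.0199808
  Plant A: 0.2296 × 0.21 = 0.048216
  Plant D: 0.2144 × 0.065 = 0.013936
  Plant E: 0.0296 × 0.1 = 0.00296
P(flawed) = 0.04 + 0.0039424 + 0.0199808 + 0.048216 + 0.013936 + 0.00296 = 0.1290352 → 0.1290.

0.1290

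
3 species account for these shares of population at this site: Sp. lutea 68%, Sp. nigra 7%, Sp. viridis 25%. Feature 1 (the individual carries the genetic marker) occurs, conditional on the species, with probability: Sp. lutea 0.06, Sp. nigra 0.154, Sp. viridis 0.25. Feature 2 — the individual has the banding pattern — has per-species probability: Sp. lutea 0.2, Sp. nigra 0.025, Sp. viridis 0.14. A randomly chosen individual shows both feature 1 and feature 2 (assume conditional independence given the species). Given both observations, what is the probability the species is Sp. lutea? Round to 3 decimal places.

0.475

Unnormalized posteriors (prior × likelihood):
  Sp. lutea: 0.68 × 0.06 × 0.2 = 0.00816
  Sp. nigra: 0.07 × 0.154 × 0.025 = 0.0002695
  Sp. viridis: 0.25 × 0.25 × 0.14 = 0.00875
Sum = 0.0171795.
P(Sp. lutea | evidence) = 0.00816 / 0.0171795 ≈ 0.475.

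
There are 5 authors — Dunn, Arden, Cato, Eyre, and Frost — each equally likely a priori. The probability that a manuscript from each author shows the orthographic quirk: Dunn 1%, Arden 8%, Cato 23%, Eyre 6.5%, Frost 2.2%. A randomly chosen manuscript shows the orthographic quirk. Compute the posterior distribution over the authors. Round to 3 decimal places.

Dunn 0.025, Arden 0.197, Cato 0.565, Eyre 0.160, Frost 0.054

With a uniform prior (1/5 each), posterior ∝ likelihood:
  Dunn: 0.01
  Arden: 0.08
  Cato: 0.23
  Eyre: 0.065
  Frost: 0.022
Total = 0.407.
P(Dunn | quirk) = 0.01/0.407 ≈ 0.025
P(Arden | quirk) = 0.08/0.407 ≈ 0.197
P(Cato | quirk) = 0.23/0.407 ≈ 0.565
P(Eyre | quirk) = 0.065/0.407 ≈ 0.160
P(Frost | quirk) = 0.022/0.407 ≈ 0.054
(Check: 0.025+0.197+0.565+0.160+0.054 = 1.001.)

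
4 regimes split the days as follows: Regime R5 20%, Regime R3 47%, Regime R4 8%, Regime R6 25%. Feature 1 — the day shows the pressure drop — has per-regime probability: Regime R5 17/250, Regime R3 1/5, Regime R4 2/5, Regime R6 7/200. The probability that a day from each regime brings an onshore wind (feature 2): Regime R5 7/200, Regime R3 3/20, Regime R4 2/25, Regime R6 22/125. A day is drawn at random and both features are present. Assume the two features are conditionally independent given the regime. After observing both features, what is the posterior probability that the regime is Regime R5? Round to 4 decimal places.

Prior × likelihood for each hypothesis:
  Regime R5: 0.2 × 0.068 × 0.035 = 0.000476
  Regime R3: 0.47 × 0.2 × 0.15 = 0.0141
  Regime R4: 0.08 × 0.4 × 0.08 = 0.00256
  Regime R6: 0.25 × 0.035 × 0.176 = 0.00154
Total = 0.018676.
P(Regime R5 | evidence) = 0.000476 / 0.018676 ≈ 0.0255.

0.0255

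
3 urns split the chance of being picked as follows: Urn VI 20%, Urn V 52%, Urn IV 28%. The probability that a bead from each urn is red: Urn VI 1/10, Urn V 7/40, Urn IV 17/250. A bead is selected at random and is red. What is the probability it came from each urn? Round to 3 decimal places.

Compute prior × likelihood for every hypothesis:
  Urn VI: 0.2 × 0.1 = 0.02
  Urn V: 0.52 × 0.175 = 0.091
  Urn IV: 0.28 × 0.068 = 0.01904
Total = 0.13004.
P(Urn VI | red) = 0.02/0.13004 ≈ 0.154
P(Urn V | red) = 0.091/0.13004 ≈ 0.700
P(Urn IV | red) = 0.01904/0.13004 ≈ 0.146

Urn VI 0.154, Urn V 0.700, Urn IV 0.146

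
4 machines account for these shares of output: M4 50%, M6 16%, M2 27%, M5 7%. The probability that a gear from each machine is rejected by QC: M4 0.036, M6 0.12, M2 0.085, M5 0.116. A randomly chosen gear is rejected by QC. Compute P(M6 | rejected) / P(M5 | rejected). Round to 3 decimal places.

Prior × likelihood for each hypothesis:
  M4: 0.5 × 0.036 = 0.018
  M6: 0.16 × 0.12 = 0.0192
  M2: 0.27 × 0.085 = 0.02295
  M5: 0.07 × 0.116 = 0.00812
Total = 0.06827.
The ratio is 0.0192 / 0.00812 (the normalizer cancels) = 2.365.

2.365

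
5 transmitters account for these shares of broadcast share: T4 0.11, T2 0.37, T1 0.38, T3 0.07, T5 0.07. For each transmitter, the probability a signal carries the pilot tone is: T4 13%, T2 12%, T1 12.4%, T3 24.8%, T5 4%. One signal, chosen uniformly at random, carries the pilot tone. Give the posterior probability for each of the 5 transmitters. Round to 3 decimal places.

By Bayes' rule, posterior ∝ prior × likelihood:
  T4: 0.11 × 0.13 = 0.0143
  T2: 0.37 × 0.12 = 0.0444
  T1: 0.38 × 0.124 = 0.04712
  T3: 0.07 × 0.248 = 0.01736
  T5: 0.07 × 0.04 = 0.0028
Normalizing constant = 0.12598.
P(T4 | pilot) = 0.0143/0.12598 ≈ 0.114
P(T2 | pilot) = 0.0444/0.12598 ≈ 0.352
P(T1 | pilot) = 0.04712/0.12598 ≈ 0.374
P(T3 | pilot) = 0.01736/0.12598 ≈ 0.138
P(T5 | pilot) = 0.0028/0.12598 ≈ 0.022

T4 0.114, T2 0.352, T1 0.374, T3 0.138, T5 0.022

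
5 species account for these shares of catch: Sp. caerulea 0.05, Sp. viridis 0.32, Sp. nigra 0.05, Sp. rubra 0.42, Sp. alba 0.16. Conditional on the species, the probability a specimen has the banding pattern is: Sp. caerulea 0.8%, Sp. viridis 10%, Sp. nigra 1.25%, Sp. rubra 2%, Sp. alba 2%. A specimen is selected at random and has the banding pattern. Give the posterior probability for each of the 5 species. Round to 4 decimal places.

Prior × likelihood for each hypothesis:
  Sp. caerulea: 0.05 × 0.008 = 0.0004
  Sp. viridis: 0.32 × 0.1 = 0.032
  Sp. nigra: 0.05 × 0.0125 = 0.000625
  Sp. rubra: 0.42 × 0.02 = 0.0084
  Sp. alba: 0.16 × 0.02 = 0.0032
Sum = 0.044625.
P(Sp. caerulea | banded) = 0.0004/0.044625 ≈ 0.0090
P(Sp. viridis | banded) = 0.032/0.044625 ≈ 0.7171
P(Sp. nigra | banded) = 0.000625/0.044625 ≈ 0.0140
P(Sp. rubra | banded) = 0.0084/0.044625 ≈ 0.1882
P(Sp. alba | banded) = 0.0032/0.044625 ≈ 0.0717
(Check: 0.0090+0.7171+0.0140+0.1882+0.0717 = 1.0000.)

Sp. caerulea 0.0090, Sp. viridis 0.7171, Sp. nigra 0.0140, Sp. rubra 0.1882, Sp. alba 0.0717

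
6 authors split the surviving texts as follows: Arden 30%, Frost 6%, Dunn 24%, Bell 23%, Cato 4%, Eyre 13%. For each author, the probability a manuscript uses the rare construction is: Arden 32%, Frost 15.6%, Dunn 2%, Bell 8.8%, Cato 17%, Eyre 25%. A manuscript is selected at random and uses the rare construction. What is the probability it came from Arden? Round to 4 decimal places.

Compute prior × likelihood for every hypothesis:
  Arden: 0.3 × 0.32 = 0.096
  Frost: 0.06 × 0.156 = 0.00936
  Dunn: 0.24 × 0.02 = 0.0048
  Bell: 0.23 × 0.088 = 0.02024
  Cato: 0.04 × 0.17 = 0.0068
  Eyre: 0.13 × 0.25 = 0.0325
Normalizing constant = 0.1697.
P(Arden | evidence) = 0.096 / 0.1697 ≈ 0.5657.

0.5657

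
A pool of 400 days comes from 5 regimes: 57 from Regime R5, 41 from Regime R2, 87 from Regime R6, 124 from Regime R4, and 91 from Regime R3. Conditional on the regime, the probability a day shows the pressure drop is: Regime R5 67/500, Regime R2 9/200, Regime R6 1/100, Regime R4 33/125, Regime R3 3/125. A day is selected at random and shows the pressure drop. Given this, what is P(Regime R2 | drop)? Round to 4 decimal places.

0.0408

By Bayes' rule, posterior ∝ prior × likelihood:
  Regime R5: 0.1425 × 0.134 = 0.019095
  Regime R2: 0.1025 × 0.045 = 0.0046125
  Regime R6: 0.2175 × 0.01 = 0.002175
  Regime R4: 0.31 × 0.264 = 0.08184
  Regime R3: 0.2275 × 0.024 = 0.00546
Total = 0.1131825.
P(Regime R2 | evidence) = 0.0046125 / 0.1131825 ≈ 0.0408.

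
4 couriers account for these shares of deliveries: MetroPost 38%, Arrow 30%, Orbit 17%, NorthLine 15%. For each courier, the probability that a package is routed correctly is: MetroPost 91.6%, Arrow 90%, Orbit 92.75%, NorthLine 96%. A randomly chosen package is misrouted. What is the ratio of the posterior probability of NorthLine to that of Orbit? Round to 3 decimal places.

0.487

Taking complements, P(misrouted | each) = MetroPost 0.084, Arrow 0.1, Orbit 0.0725, NorthLine 0.04.
Compute prior × likelihood for every hypothesis:
  MetroPost: 0.38 × 0.084 = 0.03192
  Arrow: 0.3 × 0.1 = 0.03
  Orbit: 0.17 × 0.0725 = 0.012325
  NorthLine: 0.15 × 0.04 = 0.006
Normalizing constant = 0.080245.
The ratio is 0.006 / 0.012325 (the normalizer cancels) = 0.487.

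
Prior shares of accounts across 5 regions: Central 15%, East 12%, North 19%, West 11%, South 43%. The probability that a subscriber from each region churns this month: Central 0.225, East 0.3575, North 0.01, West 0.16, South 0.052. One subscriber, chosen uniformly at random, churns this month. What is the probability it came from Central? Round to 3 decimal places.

Compute prior × likelihood for every hypothesis:
  Central: 0.15 × 0.225 = 0.03375
  East: 0.12 × 0.3575 = 0.0429
  North: 0.19 × 0.01 = 0.0019
  West: 0.11 × 0.16 = 0.0176
  South: 0.43 × 0.052 = 0.02236
Total = 0.11851.
P(Central | evidence) = 0.03375 / 0.11851 ≈ 0.285.

0.285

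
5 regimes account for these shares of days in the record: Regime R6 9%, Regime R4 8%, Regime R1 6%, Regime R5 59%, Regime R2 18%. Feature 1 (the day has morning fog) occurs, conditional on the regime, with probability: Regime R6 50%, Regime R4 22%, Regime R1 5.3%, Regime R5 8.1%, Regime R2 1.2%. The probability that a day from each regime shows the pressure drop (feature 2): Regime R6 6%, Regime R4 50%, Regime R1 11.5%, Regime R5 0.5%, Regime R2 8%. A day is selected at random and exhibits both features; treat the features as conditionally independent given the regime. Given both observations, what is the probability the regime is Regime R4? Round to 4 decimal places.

0.7168

Unnormalized posteriors (prior × likelihood):
  Regime R6: 0.09 × 0.5 × 0.06 = 0.0027
  Regime R4: 0.08 × 0.22 × 0.5 = 0.0088
  Regime R1: 0.06 × 0.053 × 0.115 = 0.0003657
  Regime R5: 0.59 × 0.081 × 0.005 = 0.00023895
  Regime R2: 0.18 × 0.012 × 0.08 = 0.0001728
Total = 0.01227745.
P(Regime R4 | evidence) = 0.0088 / 0.01227745 ≈ 0.7168.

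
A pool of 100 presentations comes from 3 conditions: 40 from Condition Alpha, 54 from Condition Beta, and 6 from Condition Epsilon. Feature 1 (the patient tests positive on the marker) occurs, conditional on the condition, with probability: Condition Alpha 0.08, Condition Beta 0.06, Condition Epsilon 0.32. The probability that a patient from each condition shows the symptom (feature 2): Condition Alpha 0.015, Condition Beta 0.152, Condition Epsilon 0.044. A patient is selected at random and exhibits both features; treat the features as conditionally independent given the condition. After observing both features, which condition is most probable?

Condition Beta

Prior × likelihood for each hypothesis:
  Condition Alpha: 0.4 × 0.08 × 0.015 = 0.00048
  Condition Beta: 0.54 × 0.06 × 0.152 = 0.0049248
  Condition Epsilon: 0.06 × 0.32 × 0.044 = 0.0008448
Sum = 0.0062496.
Largest term belongs to Condition Beta, so Condition Beta is most probable.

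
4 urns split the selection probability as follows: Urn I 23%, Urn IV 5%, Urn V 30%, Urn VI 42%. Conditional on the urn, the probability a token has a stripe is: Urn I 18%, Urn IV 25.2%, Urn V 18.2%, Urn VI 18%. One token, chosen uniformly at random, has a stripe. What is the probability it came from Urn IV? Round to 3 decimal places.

0.068

Compute prior × likelihood for every hypothesis:
  Urn I: 0.23 × 0.18 = 0.0414
  Urn IV: 0.05 × 0.252 = 0.0126
  Urn V: 0.3 × 0.182 = 0.0546
  Urn VI: 0.42 × 0.18 = 0.0756
Total = 0.1842.
P(Urn IV | evidence) = 0.0126 / 0.1842 ≈ 0.068.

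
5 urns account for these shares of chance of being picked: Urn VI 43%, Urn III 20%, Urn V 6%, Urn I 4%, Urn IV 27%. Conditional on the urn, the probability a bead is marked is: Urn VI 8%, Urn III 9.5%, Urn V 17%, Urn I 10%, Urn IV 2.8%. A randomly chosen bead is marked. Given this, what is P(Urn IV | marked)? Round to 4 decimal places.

0.1006

Unnormalized posteriors (prior × likelihood):
  Urn VI: 0.43 × 0.08 = 0.0344
  Urn III: 0.2 × 0.095 = 0.019
  Urn V: 0.06 × 0.17 = 0.0102
  Urn I: 0.04 × 0.1 = 0.004
  Urn IV: 0.27 × 0.028 = 0.00756
Total = 0.07516.
P(Urn IV | evidence) = 0.00756 / 0.07516 ≈ 0.1006.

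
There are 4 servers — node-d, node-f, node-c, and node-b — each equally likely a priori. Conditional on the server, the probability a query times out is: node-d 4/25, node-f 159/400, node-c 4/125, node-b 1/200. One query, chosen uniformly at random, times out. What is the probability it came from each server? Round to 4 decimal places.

node-d 0.2691, node-f 0.6686, node-c 0.0538, node-b 0.0084

With a uniform prior (1/4 each), posterior ∝ likelihood:
  node-d: 0.16
  node-f: 0.3975
  node-c: 0.032
  node-b: 0.005
Sum = 0.5945.
P(node-d | timeout) = 0.16/0.5945 ≈ 0.2691
P(node-f | timeout) = 0.3975/0.5945 ≈ 0.6686
P(node-c | timeout) = 0.032/0.5945 ≈ 0.0538
P(node-b | timeout) = 0.005/0.5945 ≈ 0.0084
(Check: 0.2691+0.6686+0.0538+0.0084 = 0.9999.)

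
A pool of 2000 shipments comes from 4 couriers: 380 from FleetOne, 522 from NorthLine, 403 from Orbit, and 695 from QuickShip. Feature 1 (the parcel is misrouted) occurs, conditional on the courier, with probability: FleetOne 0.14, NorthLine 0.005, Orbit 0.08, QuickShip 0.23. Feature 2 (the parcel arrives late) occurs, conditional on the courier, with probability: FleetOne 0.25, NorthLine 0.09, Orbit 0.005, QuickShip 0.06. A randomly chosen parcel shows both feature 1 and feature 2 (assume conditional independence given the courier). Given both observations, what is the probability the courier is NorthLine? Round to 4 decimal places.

0.0101

Prior × likelihood for each hypothesis:
  FleetOne: 0.19 × 0.14 × 0.25 = 0.00665
  NorthLine: 0.261 × 0.005 × 0.09 = 0.00011745
  Orbit: 0.2015 × 0.08 × 0.005 = 0.0000806
  QuickShip: 0.3475 × 0.23 × 0.06 = 0.0047955
Sum = 0.01164355.
P(NorthLine | evidence) = 0.00011745 / 0.01164355 ≈ 0.0101.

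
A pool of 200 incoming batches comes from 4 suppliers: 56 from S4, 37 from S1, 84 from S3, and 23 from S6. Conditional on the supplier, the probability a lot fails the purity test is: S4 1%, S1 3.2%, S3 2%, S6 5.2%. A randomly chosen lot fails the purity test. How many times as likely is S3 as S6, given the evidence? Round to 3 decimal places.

1.405

Compute prior × likelihood for every hypothesis:
  S4: 0.28 × 0.01 = 0.0028
  S1: 0.185 × 0.032 = 0.00592
  S3: 0.42 × 0.02 = 0.0084
  S6: 0.115 × 0.052 = 0.00598
Normalizing constant = 0.0231.
The ratio is 0.0084 / 0.00598 (the normalizer cancels) = 1.405.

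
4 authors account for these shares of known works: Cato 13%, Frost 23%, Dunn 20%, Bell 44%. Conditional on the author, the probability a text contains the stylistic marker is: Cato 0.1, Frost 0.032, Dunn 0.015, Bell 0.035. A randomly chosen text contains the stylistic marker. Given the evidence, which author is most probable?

Unnormalized posteriors (prior × likelihood):
  Cato: 0.13 × 0.1 = 0.013
  Frost: 0.23 × 0.032 = 0.00736
  Dunn: 0.2 × 0.015 = 0.003
  Bell: 0.44 × 0.035 = 0.0154
Sum = 0.03876.
Largest term belongs to Bell, so Bell is most probable.

Bell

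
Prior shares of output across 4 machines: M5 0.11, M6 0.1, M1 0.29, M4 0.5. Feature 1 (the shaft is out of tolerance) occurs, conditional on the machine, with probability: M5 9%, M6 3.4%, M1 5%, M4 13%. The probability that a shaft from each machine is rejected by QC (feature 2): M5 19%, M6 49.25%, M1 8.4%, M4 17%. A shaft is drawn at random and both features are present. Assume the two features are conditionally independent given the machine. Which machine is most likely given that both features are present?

M4

Prior × likelihood for each hypothesis:
  M5: 0.11 × 0.09 × 0.19 = 0.001881
  M6: 0.1 × 0.034 × 0.4925 = 0.0016745
  M1: 0.29 × 0.05 × 0.084 = 0.001218
  M4: 0.5 × 0.13 × 0.17 = 0.01105
Sum = 0.0158235.
Largest term belongs to M4, so M4 is most probable.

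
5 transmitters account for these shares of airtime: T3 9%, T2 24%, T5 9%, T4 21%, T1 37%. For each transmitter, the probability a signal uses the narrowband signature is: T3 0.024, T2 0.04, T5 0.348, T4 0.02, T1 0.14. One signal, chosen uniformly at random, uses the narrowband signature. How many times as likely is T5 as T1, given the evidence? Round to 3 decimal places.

Prior × likelihood for each hypothesis:
  T3: 0.09 × 0.024 = 0.00216
  T2: 0.24 × 0.04 = 0.0096
  T5: 0.09 × 0.348 = 0.03132
  T4: 0.21 × 0.02 = 0.0042
  T1: 0.37 × 0.14 = 0.0518
Normalizing constant = 0.09908.
The ratio is 0.03132 / 0.0518 (the normalizer cancels) = 0.605.

0.605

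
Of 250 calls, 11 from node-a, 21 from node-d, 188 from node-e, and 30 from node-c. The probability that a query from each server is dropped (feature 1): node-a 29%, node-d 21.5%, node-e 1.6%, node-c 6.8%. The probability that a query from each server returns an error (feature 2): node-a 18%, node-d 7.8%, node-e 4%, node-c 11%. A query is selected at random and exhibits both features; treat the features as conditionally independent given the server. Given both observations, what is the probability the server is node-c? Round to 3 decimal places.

0.177

Unnormalized posteriors (prior × likelihood):
  node-a: 0.044 × 0.29 × 0.18 = 0.0022968
  node-d: 0.084 × 0.215 × 0.078 = 0.00140868
  node-e: 0.752 × 0.016 × 0.04 = 0.00048128
  node-c: 0.12 × 0.068 × 0.11 = 0.0008976
Normalizing constant = 0.00508436.
P(node-c | evidence) = 0.0008976 / 0.00508436 ≈ 0.177.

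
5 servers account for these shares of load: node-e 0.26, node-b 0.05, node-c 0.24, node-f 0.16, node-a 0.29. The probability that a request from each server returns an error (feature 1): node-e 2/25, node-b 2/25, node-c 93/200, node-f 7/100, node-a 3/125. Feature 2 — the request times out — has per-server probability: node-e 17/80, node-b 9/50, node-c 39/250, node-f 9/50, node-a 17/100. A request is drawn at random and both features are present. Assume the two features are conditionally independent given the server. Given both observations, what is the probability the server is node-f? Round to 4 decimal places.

Unnormalized posteriors (prior × likelihood):
  node-e: 0.26 × 0.08 × 0.2125 = 0.00442
  node-b: 0.05 × 0.08 × 0.18 = 0.00072
  node-c: 0.24 × 0.465 × 0.156 = 0.0174096
  node-f: 0.16 × 0.07 × 0.18 = 0.002016
  node-a: 0.29 × 0.024 × 0.17 = 0.0011832
Normalizing constant = 0.0257488.
P(node-f | evidence) = 0.002016 / 0.0257488 ≈ 0.0783.

0.0783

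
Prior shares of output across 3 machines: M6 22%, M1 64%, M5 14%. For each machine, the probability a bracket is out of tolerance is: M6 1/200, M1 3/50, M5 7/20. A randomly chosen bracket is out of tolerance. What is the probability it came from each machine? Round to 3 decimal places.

Prior × likelihood for each hypothesis:
  M6: 0.22 × 0.005 = 0.0011
  M1: 0.64 × 0.06 = 0.0384
  M5: 0.14 × 0.35 = 0.049
Total = 0.0885.
P(M6 | oversize) = 0.0011/0.0885 ≈ 0.012
P(M1 | oversize) = 0.0384/0.0885 ≈ 0.434
P(M5 | oversize) = 0.049/0.0885 ≈ 0.554
(Check: 0.012+0.434+0.554 = 1.000.)

M6 0.012, M1 0.434, M5 0.554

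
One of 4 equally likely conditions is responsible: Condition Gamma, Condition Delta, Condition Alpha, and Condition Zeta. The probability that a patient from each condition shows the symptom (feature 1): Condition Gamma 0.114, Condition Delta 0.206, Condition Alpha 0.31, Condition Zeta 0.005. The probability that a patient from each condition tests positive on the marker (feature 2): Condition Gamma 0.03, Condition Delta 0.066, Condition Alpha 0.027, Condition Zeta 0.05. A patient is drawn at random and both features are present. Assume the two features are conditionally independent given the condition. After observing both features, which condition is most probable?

Condition Delta

Since the prior is uniform, the posterior is proportional to the likelihood:
  Condition Gamma: 0.114 × 0.03 = 0.00342
  Condition Delta: 0.206 × 0.066 = 0.013596
  Condition Alpha: 0.31 × 0.027 = 0.00837
  Condition Zeta: 0.005 × 0.05 = 0.00025
Normalizing constant = 0.025636.
Largest term belongs to Condition Delta, so Condition Delta is most probable.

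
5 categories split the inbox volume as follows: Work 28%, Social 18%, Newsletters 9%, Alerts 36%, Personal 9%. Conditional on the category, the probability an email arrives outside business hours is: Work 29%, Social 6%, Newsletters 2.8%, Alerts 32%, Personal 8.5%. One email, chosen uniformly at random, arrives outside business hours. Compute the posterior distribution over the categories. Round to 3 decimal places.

Work 0.374, Social 0.050, Newsletters 0.012, Alerts 0.530, Personal 0.035

Unnormalized posteriors (prior × likelihood):
  Work: 0.28 × 0.29 = 0.0812
  Social: 0.18 × 0.06 = 0.0108
  Newsletters: 0.09 × 0.028 = 0.00252
  Alerts: 0.36 × 0.32 = 0.1152
  Personal: 0.09 × 0.085 = 0.00765
Total = 0.21737.
P(Work | off-hours) = 0.0812/0.21737 ≈ 0.374
P(Social | off-hours) = 0.0108/0.21737 ≈ 0.050
P(Newsletters | off-hours) = 0.00252/0.21737 ≈ 0.012
P(Alerts | off-hours) = 0.1152/0.21737 ≈ 0.530
P(Personal | off-hours) = 0.00765/0.21737 ≈ 0.035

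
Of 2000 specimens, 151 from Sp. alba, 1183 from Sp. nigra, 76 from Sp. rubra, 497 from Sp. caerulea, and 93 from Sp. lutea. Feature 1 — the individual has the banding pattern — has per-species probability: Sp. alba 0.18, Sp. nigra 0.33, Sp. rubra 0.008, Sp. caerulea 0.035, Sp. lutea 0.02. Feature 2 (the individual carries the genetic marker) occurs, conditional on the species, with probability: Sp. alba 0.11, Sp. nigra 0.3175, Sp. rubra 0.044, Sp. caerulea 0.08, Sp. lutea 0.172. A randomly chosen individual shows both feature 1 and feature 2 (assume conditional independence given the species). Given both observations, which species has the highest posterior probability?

By Bayes' rule, posterior ∝ prior × likelihood:
  Sp. alba: 0.0755 × 0.18 × 0.11 = 0.0014949
  Sp. nigra: 0.5915 × 0.33 × 0.3175 = 0.0619744125
  Sp. rubra: 0.038 × 0.008 × 0.044 = 0.000013376
  Sp. caerulea: 0.2485 × 0.035 × 0.08 = 0.0006958
  Sp. lutea: 0.0465 × 0.02 × 0.172 = 0.00015996
Sum = 0.0643384485.
Largest term belongs to Sp. nigra, so Sp. nigra is most probable.

Sp. nigra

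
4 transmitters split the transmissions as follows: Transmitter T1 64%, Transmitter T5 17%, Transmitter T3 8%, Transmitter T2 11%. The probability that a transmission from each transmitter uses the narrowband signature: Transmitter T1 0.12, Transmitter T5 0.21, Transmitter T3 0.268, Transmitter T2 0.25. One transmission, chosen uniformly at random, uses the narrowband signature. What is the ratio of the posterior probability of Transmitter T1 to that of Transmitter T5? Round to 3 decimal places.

2.151

Unnormalized posteriors (prior × likelihood):
  Transmitter T1: 0.64 × 0.12 = 0.0768
  Transmitter T5: 0.17 × 0.21 = 0.0357
  Transmitter T3: 0.08 × 0.268 = 0.02144
  Transmitter T2: 0.11 × 0.25 = 0.0275
Normalizing constant = 0.16144.
The ratio is 0.0768 / 0.0357 (the normalizer cancels) = 2.151.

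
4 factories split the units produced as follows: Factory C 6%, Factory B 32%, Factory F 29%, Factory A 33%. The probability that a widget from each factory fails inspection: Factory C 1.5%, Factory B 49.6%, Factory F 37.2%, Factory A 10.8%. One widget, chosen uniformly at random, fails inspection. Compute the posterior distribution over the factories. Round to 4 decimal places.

Prior × likelihood for each hypothesis:
  Factory C: 0.06 × 0.015 = 0.0009
  Factory B: 0.32 × 0.496 = 0.15872
  Factory F: 0.29 × 0.372 = 0.10788
  Factory A: 0.33 × 0.108 = 0.03564
Sum = 0.30314.
P(Factory C | nonconforming) = 0.0009/0.30314 ≈ 0.0030
P(Factory B | nonconforming) = 0.15872/0.30314 ≈ 0.5236
P(Factory F | nonconforming) = 0.10788/0.30314 ≈ 0.3559
P(Factory A | nonconforming) = 0.03564/0.30314 ≈ 0.1176

Factory C 0.0030, Factory B 0.5236, Factory F 0.3559, Factory A 0.1176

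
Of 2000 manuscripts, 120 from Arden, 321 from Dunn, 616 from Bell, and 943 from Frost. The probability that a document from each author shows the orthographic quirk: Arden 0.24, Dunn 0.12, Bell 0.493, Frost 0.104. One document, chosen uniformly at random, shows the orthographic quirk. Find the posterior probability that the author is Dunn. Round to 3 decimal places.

0.082

Compute prior × likelihood for every hypothesis:
  Arden: 0.06 × 0.24 = 0.0144
  Dunn: 0.1605 × 0.12 = 0.01926
  Bell: 0.308 × 0.493 = 0.151844
  Frost: 0.4715 × 0.104 = 0.049036
Normalizing constant = 0.23454.
P(Dunn | evidence) = 0.01926 / 0.23454 ≈ 0.082.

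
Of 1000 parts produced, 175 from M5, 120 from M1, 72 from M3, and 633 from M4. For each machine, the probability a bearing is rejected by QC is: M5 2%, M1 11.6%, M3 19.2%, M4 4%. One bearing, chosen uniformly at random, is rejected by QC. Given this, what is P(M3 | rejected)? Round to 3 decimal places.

0.244

Prior × likelihood for each hypothesis:
  M5: 0.175 × 0.02 = 0.0035
  M1: 0.12 × 0.116 = 0.01392
  M3: 0.072 × 0.192 = 0.013824
  M4: 0.633 × 0.04 = 0.02532
Sum = 0.056564.
P(M3 | evidence) = 0.013824 / 0.056564 ≈ 0.244.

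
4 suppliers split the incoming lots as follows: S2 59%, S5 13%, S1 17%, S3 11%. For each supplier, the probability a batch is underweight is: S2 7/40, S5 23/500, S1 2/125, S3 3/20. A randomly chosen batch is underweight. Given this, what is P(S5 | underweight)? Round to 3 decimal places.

By Bayes' rule, posterior ∝ prior × likelihood:
  S2: 0.59 × 0.175 = 0.10325
  S5: 0.13 × 0.046 = 0.00598
  S1: 0.17 × 0.016 = 0.00272
  S3: 0.11 × 0.15 = 0.0165
Total = 0.12845.
P(S5 | evidence) = 0.00598 / 0.12845 ≈ 0.047.

0.047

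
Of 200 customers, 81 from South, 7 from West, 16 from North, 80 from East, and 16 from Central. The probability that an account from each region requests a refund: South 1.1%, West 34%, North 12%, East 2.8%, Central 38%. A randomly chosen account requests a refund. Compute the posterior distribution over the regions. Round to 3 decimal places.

Compute prior × likelihood for every hypothesis:
  South: 0.405 × 0.011 = 0.004455
  West: 0.035 × 0.34 = 0.0119
  North: 0.08 × 0.12 = 0.0096
  East: 0.4 × 0.028 = 0.0112
  Central: 0.08 × 0.38 = 0.0304
Sum = 0.067555.
P(South | refund) = 0.004455/0.067555 ≈ 0.066
P(West | refund) = 0.0119/0.067555 ≈ 0.176
P(North | refund) = 0.0096/0.067555 ≈ 0.142
P(East | refund) = 0.0112/0.067555 ≈ 0.166
P(Central | refund) = 0.0304/0.067555 ≈ 0.450

South 0.066, West 0.176, North 0.142, East 0.166, Central 0.450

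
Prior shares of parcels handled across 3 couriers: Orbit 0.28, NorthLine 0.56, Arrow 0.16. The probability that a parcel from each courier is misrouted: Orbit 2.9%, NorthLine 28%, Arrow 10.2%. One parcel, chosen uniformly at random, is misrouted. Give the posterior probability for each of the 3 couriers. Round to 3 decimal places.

Orbit 0.045, NorthLine 0.865, Arrow 0.090

Unnormalized posteriors (prior × likelihood):
  Orbit: 0.28 × 0.029 = 0.00812
  NorthLine: 0.56 × 0.28 = 0.1568
  Arrow: 0.16 × 0.102 = 0.01632
Normalizing constant = 0.18124.
P(Orbit | misrouted) = 0.00812/0.18124 ≈ 0.045
P(NorthLine | misrouted) = 0.1568/0.18124 ≈ 0.865
P(Arrow | misrouted) = 0.01632/0.18124 ≈ 0.090
(Check: 0.045+0.865+0.090 = 1.000.)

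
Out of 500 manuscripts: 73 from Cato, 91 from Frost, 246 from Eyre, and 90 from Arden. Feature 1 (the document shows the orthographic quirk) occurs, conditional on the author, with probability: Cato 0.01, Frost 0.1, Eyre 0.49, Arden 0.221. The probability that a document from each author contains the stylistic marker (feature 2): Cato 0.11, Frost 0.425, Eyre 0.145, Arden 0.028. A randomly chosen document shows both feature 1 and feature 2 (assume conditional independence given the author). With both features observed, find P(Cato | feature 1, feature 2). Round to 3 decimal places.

0.004

By Bayes' rule, posterior ∝ prior × likelihood:
  Cato: 0.146 × 0.01 × 0.11 = 0.0001606
  Frost: 0.182 × 0.1 × 0.425 = 0.007735
  Eyre: 0.492 × 0.49 × 0.145 = 0.0349566
  Arden: 0.18 × 0.221 × 0.028 = 0.00111384
Sum = 0.04396604.
P(Cato | evidence) = 0.0001606 / 0.04396604 ≈ 0.004.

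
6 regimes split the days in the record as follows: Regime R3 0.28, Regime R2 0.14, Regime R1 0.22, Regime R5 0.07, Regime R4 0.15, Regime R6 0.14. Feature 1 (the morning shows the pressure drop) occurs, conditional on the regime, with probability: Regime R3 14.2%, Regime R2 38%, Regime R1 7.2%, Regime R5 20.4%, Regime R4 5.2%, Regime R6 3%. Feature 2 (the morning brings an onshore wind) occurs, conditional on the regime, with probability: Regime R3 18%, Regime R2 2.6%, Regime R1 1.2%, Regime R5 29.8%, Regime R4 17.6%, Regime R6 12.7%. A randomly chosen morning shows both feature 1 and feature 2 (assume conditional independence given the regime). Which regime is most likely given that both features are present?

Regime R3

By Bayes' rule, posterior ∝ prior × likelihood:
  Regime R3: 0.28 × 0.142 × 0.18 = 0.0071568
  Regime R2: 0.14 × 0.38 × 0.026 = 0.0013832
  Regime R1: 0.22 × 0.072 × 0.012 = 0.00019008
  Regime R5: 0.07 × 0.204 × 0.298 = 0.00425544
  Regime R4: 0.15 × 0.052 × 0.176 = 0.0013728
  Regime R6: 0.14 × 0.03 × 0.127 = 0.0005334
Sum = 0.01489172.
Largest term belongs to Regime R3, so Regime R3 is most probable.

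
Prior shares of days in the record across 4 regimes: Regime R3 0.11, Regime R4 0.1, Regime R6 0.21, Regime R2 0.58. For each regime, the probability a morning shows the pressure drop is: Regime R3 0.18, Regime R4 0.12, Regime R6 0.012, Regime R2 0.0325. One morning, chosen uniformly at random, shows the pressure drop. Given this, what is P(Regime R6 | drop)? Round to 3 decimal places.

Unnormalized posteriors (prior × likelihood):
  Regime R3: 0.11 × 0.18 = 0.0198
  Regime R4: 0.1 × 0.12 = 0.012
  Regime R6: 0.21 × 0.012 = 0.00252
  Regime R2: 0.58 × 0.0325 = 0.01885
Total = 0.05317.
P(Regime R6 | evidence) = 0.00252 / 0.05317 ≈ 0.047.

0.047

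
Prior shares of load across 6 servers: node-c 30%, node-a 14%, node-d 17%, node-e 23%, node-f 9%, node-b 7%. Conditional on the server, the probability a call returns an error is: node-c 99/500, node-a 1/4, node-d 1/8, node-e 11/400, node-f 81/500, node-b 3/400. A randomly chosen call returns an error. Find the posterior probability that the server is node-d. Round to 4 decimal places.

0.1550

Unnormalized posteriors (prior × likelihood):
  node-c: 0.3 × 0.198 = 0.0594
  node-a: 0.14 × 0.25 = 0.035
  node-d: 0.17 × 0.125 = 0.02125
  node-e: 0.23 × 0.0275 = 0.006325
  node-f: 0.09 × 0.162 = 0.01458
  node-b: 0.07 × 0.0075 = 0.000525
Normalizing constant = 0.13708.
P(node-d | evidence) = 0.02125 / 0.13708 ≈ 0.1550.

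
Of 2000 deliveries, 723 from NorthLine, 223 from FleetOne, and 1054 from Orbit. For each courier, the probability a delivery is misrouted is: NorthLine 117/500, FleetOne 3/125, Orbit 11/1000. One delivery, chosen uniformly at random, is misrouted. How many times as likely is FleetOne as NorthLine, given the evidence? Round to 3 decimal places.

By Bayes' rule, posterior ∝ prior × likelihood:
  NorthLine: 0.3615 × 0.234 = 0.084591
  FleetOne: 0.1115 × 0.024 = 0.002676
  Orbit: 0.527 × 0.011 = 0.005797
Sum = 0.093064.
The ratio is 0.002676 / 0.084591 (the normalizer cancels) = 0.032.

0.032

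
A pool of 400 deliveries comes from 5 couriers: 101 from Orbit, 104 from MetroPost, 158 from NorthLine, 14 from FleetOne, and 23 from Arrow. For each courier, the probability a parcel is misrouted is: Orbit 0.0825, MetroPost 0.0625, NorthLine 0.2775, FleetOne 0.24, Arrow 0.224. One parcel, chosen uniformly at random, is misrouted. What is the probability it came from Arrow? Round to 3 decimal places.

Prior × likelihood for each hypothesis:
  Orbit: 0.2525 × 0.0825 = 0.02083125
  MetroPost: 0.26 × 0.0625 = 0.01625
  NorthLine: 0.395 × 0.2775 = 0.1096125
  FleetOne: 0.035 × 0.24 = 0.0084
  Arrow: 0.0575 × 0.224 = 0.01288
Total = 0.16797375.
P(Arrow | evidence) = 0.01288 / 0.16797375 ≈ 0.077.

0.077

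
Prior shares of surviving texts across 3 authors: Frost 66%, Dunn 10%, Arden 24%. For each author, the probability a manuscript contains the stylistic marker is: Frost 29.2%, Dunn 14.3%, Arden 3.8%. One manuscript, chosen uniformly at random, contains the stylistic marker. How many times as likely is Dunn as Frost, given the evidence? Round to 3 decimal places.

0.074

By Bayes' rule, posterior ∝ prior × likelihood:
  Frost: 0.66 × 0.292 = 0.19272
  Dunn: 0.1 × 0.143 = 0.0143
  Arden: 0.24 × 0.038 = 0.00912
Total = 0.21614.
The ratio is 0.0143 / 0.19272 (the normalizer cancels) = 0.074.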